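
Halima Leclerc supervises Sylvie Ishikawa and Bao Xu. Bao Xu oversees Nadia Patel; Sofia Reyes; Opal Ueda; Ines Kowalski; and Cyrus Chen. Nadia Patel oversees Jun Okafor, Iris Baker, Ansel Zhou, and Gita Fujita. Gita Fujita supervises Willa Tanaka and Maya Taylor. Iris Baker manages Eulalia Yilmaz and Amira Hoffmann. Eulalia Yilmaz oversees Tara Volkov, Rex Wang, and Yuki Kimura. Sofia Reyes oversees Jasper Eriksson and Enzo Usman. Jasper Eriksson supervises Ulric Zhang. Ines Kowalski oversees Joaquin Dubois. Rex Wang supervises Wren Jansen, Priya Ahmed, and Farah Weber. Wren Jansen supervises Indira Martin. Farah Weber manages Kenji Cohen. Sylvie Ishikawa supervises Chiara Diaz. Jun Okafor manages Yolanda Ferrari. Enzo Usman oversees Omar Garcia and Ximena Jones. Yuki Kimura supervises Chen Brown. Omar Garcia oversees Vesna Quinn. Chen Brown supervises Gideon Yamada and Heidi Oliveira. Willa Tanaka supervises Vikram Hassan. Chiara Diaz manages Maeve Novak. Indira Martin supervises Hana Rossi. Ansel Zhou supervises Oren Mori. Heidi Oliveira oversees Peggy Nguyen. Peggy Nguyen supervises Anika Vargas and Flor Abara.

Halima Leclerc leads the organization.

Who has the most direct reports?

Direct-report counts: Halima Leclerc has 2; Sylvie Ishikawa has 1; Chiara Diaz has 1; Bao Xu has 5; Ines Kowalski has 1; Sofia Reyes has 2; Enzo Usman has 2; Omar Garcia has 1; Jasper Eriksson has 1; Nadia Patel has 4; Ansel Zhou has 1; Jun Okafor has 1; Iris Baker has 2; Eulalia Yilmaz has 3; Yuki Kimura has 1; Chen Brown has 2; Heidi Oliveira has 1; Peggy Nguyen has 2; Rex Wang has 3; Farah Weber has 1; Wren Jansen has 1; Indira Martin has 1; Gita Fujita has 2; Willa Tanaka has 1. The largest is 5, held by Bao Xu.

Bao Xu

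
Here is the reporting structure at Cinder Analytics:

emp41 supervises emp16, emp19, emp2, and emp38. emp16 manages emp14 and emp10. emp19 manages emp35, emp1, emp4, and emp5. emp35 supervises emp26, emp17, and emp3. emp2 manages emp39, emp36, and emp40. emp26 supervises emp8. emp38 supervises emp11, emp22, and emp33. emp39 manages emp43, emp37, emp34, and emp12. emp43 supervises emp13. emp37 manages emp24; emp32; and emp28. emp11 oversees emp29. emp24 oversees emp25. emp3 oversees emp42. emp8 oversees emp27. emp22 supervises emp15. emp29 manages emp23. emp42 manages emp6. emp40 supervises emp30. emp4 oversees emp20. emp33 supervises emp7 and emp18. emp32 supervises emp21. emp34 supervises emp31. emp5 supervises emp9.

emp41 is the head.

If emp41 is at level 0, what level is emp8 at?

Chain from emp8 up to emp41: emp8 → emp26 → emp35 → emp19 → emp41. That is 4 steps up, so emp8 is 4 levels below emp41.

4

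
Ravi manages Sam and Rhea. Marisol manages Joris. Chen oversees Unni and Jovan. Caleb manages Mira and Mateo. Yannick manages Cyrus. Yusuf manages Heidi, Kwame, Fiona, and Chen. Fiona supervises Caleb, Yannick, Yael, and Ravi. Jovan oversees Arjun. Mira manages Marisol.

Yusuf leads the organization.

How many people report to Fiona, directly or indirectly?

11

Fiona directly manages Caleb, Yannick, Yael, Ravi. Under Caleb: Mira, Marisol, Joris, Mateo (4). Under Yannick: Cyrus (1). Yael has no reports. Under Ravi: Rhea, Sam (2). So Fiona's organization is 4 direct reports plus everyone under them: 5 + 2 + 1 + 3 = 11.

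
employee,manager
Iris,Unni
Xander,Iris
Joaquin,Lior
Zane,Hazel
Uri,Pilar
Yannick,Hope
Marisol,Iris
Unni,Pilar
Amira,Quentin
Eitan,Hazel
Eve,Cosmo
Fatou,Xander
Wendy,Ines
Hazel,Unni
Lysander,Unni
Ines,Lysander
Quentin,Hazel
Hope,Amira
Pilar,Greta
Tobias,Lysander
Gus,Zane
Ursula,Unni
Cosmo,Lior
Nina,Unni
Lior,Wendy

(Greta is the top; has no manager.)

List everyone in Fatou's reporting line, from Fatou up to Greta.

Fatou -> Xander -> Iris -> Unni -> Pilar -> Greta

Fatou reports to Xander. Xander reports to Iris. Iris reports to Unni. Unni reports to Pilar. Pilar reports to Greta. Greta is at the top.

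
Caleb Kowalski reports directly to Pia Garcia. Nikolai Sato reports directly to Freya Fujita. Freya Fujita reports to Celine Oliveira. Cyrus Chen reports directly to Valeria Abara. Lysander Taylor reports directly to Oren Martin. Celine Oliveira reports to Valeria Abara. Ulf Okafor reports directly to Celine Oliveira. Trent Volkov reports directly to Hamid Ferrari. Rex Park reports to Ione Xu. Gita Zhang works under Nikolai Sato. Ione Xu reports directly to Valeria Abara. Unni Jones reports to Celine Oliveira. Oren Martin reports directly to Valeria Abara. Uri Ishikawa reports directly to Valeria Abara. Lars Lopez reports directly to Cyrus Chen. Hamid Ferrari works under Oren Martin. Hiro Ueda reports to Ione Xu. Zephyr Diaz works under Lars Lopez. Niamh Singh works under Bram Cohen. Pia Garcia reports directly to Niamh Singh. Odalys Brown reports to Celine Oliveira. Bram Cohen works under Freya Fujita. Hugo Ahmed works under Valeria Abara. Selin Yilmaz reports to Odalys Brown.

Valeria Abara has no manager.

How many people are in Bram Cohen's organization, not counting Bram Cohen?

3

Bram Cohen directly manages Niamh Singh. Under Niamh Singh: Pia Garcia, Caleb Kowalski (2). That's 3 in total.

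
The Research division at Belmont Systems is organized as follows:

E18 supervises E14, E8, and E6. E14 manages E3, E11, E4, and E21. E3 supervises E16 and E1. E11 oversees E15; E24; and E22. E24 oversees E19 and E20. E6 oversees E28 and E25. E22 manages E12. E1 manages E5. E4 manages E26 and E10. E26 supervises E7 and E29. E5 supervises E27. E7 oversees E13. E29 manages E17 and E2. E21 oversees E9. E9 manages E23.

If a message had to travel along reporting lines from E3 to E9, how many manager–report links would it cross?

3

E3 is 1 level below E14, and E9 is 2 levels below E14 (their lowest common manager). The shortest path runs up from E3 to E14 and back down to E9: 1 + 2 = 3 links.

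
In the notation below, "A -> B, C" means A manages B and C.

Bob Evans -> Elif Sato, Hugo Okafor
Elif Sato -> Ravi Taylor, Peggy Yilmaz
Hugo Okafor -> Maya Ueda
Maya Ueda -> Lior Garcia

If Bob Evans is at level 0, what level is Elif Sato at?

Chain from Elif Sato up to Bob Evans: Elif Sato → Bob Evans. That is 1 step up, so Elif Sato is 1 level below Bob Evans.

1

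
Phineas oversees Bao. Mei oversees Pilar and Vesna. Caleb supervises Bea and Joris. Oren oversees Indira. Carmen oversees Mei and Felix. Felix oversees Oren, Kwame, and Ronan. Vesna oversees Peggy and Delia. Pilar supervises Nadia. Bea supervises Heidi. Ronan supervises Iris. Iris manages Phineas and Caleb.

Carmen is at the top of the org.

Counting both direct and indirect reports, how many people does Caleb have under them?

3

Caleb directly manages Bea, Joris. Under Bea: Heidi (1). Joris has no reports. So Caleb's organization is 2 direct reports plus everyone under them: 2 + 1 = 3.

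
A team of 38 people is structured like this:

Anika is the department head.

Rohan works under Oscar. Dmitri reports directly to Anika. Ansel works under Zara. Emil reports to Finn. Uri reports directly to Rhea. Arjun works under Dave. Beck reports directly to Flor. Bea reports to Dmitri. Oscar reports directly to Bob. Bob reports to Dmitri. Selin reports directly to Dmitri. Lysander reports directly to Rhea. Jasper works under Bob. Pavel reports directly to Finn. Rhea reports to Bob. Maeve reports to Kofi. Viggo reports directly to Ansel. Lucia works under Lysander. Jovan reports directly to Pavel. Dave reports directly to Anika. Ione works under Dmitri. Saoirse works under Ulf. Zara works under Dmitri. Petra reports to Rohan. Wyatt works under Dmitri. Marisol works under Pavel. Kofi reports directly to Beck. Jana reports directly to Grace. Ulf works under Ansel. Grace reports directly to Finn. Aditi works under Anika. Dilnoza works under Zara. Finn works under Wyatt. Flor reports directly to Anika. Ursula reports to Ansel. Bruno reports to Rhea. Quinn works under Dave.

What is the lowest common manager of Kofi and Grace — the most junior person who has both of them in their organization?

Anika

Kofi's chain of managers is Beck, Flor, Anika. Grace's chain of managers is Finn, Wyatt, Dmitri, Anika. The first manager that appears in both chains is Anika.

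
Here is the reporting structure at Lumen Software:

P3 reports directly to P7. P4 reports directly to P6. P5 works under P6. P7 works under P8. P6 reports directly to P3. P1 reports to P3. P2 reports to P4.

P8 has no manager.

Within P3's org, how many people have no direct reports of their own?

The people in P3's organization with no one reporting to them are P5, P2, P1. That is 3.

3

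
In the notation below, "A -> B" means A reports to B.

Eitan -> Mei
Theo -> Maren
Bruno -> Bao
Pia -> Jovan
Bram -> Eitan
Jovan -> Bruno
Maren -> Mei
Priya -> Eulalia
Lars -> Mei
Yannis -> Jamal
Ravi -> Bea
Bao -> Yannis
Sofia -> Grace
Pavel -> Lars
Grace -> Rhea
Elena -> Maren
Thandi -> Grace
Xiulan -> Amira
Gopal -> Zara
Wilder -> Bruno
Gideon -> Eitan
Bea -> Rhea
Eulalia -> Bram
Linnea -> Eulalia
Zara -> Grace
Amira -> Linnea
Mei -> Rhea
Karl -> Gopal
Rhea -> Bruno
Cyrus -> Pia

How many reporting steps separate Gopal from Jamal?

Chain from Gopal up to Jamal: Gopal → Zara → Grace → Rhea → Bruno → Bao → Yannis → Jamal. That is 7 steps up, so Gopal is 7 levels below Jamal.

7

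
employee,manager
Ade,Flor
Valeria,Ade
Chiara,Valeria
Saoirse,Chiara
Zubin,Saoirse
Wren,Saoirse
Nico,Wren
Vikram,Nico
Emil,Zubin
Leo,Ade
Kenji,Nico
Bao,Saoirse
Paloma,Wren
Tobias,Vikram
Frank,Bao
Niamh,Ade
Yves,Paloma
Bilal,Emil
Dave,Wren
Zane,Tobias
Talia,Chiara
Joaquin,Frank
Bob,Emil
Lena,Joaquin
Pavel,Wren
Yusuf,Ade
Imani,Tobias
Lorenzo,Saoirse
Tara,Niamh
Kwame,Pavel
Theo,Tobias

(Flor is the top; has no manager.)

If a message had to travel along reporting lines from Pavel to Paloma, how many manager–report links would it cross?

Pavel is 1 level below Wren, and Paloma is 1 level below Wren (their lowest common manager). The shortest path runs up from Pavel to Wren and back down to Paloma: 1 + 1 = 2 links.

2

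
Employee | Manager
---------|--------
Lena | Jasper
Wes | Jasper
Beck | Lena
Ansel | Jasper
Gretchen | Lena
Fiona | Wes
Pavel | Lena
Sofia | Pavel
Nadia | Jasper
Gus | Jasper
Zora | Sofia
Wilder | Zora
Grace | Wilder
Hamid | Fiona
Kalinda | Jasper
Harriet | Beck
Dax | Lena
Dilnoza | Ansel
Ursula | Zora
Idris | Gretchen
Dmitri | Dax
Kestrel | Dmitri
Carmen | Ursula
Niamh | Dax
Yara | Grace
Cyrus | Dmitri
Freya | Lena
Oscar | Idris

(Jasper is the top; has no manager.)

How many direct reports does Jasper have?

Jasper directly manages Lena, Wes, Ansel, Nadia, Gus, Kalinda. That is 6 direct reports.

6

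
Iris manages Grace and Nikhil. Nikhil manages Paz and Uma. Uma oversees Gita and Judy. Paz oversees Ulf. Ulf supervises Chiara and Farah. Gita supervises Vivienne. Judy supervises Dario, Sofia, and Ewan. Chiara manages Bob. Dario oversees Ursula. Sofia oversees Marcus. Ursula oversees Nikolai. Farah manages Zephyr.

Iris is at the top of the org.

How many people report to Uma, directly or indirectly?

9

Uma directly manages Gita, Judy. Under Gita: Vivienne (1). Under Judy: Ewan, Sofia, Marcus, Dario, Ursula, Nikolai (6). So Uma's organization is 2 direct reports plus everyone under them: 2 + 7 = 9.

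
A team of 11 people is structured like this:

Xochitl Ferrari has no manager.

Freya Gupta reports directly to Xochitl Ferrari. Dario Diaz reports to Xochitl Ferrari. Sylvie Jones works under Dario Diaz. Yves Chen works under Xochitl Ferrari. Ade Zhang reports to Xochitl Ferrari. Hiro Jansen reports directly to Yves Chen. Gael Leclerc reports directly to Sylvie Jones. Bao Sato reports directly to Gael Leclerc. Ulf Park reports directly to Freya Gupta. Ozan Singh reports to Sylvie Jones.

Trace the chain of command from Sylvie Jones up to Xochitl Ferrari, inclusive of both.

Sylvie Jones -> Dario Diaz -> Xochitl Ferrari

Sylvie Jones reports to Dario Diaz. Dario Diaz reports to Xochitl Ferrari. Xochitl Ferrari is at the top.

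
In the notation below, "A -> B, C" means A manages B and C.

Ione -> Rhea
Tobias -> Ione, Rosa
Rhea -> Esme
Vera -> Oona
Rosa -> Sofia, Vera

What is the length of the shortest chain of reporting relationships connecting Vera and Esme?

Vera is 2 levels below Tobias, and Esme is 3 levels below Tobias (their lowest common manager). The shortest path runs up from Vera to Tobias and back down to Esme: 2 + 3 = 5 links.

5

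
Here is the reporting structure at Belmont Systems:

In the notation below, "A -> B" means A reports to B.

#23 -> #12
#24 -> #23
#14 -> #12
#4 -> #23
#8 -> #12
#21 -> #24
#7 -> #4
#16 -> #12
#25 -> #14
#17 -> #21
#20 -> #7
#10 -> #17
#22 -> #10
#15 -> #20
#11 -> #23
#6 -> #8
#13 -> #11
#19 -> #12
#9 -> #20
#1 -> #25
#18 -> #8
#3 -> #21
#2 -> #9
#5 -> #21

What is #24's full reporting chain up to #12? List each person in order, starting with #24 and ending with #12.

#24 reports to #23. #23 reports to #12. #12 is at the top.

#24 -> #23 -> #12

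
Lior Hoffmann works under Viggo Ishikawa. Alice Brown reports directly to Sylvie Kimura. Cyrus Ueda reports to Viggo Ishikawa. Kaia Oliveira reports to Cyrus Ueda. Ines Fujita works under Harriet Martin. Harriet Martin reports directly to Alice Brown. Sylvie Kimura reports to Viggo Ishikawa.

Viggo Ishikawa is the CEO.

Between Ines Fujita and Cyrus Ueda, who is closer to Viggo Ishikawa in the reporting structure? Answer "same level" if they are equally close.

Cyrus Ueda

Ines Fujita is 4 levels below Viggo Ishikawa; Cyrus Ueda is 1. Cyrus Ueda is higher.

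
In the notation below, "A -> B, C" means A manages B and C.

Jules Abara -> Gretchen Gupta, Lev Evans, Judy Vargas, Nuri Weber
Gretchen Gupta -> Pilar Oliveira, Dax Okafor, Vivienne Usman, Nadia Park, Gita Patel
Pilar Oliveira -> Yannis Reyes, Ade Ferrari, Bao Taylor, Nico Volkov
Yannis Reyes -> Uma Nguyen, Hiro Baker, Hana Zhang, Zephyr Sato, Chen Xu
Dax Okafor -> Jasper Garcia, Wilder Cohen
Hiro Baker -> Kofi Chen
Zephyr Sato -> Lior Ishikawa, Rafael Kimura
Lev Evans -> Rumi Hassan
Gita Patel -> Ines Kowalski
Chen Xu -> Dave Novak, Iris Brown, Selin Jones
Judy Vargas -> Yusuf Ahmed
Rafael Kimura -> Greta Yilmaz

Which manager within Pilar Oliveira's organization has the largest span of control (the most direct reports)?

Direct-report counts within Pilar Oliveira's organization: Pilar Oliveira has 4; Yannis Reyes has 5; Chen Xu has 3; Zephyr Sato has 2; Rafael Kimura has 1; Hiro Baker has 1. The largest is 5, held by Yannis Reyes.

Yannis Reyes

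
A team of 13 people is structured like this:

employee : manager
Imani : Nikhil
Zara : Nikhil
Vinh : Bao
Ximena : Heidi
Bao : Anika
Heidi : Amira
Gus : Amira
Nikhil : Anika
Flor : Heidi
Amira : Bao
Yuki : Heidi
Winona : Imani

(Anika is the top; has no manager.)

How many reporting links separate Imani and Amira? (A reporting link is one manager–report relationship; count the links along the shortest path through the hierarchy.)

Imani is 2 levels below Anika, and Amira is 2 levels below Anika (their lowest common manager). The shortest path runs up from Imani to Anika and back down to Amira: 2 + 2 = 4 links.

4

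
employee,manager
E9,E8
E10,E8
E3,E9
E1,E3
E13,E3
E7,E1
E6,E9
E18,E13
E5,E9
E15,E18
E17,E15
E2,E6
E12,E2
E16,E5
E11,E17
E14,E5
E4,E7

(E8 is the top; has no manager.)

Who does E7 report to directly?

E1

E7 reports directly to E1.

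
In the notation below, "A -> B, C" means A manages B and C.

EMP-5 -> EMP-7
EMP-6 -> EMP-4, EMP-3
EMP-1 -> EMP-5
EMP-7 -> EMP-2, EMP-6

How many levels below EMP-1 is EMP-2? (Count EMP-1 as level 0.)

Chain from EMP-2 up to EMP-1: EMP-2 → EMP-7 → EMP-5 → EMP-1. That is 3 steps up, so EMP-2 is 3 levels below EMP-1.

3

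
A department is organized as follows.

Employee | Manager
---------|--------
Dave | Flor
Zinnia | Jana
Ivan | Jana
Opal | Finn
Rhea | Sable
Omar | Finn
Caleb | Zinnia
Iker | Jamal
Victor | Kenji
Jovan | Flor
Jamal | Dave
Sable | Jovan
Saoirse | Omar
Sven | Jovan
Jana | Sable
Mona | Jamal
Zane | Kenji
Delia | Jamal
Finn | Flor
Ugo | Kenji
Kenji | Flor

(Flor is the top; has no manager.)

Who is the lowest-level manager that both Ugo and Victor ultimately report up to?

Kenji

Ugo's chain of managers is Kenji, Flor. Victor's chain of managers is Kenji, Flor. The first manager that appears in both chains is Kenji.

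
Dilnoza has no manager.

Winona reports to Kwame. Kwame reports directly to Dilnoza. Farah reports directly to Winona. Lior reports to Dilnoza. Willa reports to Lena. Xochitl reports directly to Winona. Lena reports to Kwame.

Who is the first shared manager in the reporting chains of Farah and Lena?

Kwame

Farah's chain of managers is Winona, Kwame, Dilnoza. Lena's chain of managers is Kwame, Dilnoza. The first manager that appears in both chains is Kwame.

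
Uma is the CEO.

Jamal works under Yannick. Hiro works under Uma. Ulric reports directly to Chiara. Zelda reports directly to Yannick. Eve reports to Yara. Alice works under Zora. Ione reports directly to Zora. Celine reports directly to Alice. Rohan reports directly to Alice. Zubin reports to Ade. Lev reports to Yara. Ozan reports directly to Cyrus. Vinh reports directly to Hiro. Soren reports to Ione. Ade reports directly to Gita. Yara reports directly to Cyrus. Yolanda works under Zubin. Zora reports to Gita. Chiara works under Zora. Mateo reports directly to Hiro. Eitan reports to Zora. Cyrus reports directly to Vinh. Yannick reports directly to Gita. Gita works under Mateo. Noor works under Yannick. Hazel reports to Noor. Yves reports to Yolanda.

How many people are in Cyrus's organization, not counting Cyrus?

Cyrus directly manages Yara, Ozan. Under Yara: Eve, Lev (2). Ozan has no reports. So Cyrus's organization is 2 direct reports plus everyone under them: 3 + 1 = 4.

4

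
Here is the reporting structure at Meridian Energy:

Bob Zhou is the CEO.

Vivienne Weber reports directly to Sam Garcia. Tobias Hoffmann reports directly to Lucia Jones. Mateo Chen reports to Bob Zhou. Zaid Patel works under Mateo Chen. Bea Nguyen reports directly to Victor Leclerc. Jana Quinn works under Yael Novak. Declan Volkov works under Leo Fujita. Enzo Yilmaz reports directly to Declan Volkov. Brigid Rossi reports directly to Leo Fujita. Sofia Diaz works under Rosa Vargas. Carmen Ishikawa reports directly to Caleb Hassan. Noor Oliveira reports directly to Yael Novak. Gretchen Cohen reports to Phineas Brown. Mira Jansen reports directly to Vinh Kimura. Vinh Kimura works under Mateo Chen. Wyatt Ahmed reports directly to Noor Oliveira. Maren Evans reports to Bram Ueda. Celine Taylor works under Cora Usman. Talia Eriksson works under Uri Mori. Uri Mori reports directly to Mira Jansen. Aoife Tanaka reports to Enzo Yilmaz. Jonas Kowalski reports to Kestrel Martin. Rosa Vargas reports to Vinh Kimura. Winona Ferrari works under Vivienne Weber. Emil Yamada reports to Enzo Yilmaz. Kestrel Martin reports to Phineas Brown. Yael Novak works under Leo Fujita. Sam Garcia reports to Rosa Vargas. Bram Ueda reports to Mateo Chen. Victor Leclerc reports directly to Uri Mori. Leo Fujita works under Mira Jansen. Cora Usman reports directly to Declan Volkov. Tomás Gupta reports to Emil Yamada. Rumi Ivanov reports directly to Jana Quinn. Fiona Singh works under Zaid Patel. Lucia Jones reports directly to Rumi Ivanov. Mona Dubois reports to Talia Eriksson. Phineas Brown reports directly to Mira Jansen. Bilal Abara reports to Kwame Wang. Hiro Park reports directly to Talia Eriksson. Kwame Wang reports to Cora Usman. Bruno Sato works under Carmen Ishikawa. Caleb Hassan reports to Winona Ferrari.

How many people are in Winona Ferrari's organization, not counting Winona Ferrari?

Winona Ferrari directly manages Caleb Hassan. Under Caleb Hassan: Carmen Ishikawa, Bruno Sato (2). That's 3 in total.

3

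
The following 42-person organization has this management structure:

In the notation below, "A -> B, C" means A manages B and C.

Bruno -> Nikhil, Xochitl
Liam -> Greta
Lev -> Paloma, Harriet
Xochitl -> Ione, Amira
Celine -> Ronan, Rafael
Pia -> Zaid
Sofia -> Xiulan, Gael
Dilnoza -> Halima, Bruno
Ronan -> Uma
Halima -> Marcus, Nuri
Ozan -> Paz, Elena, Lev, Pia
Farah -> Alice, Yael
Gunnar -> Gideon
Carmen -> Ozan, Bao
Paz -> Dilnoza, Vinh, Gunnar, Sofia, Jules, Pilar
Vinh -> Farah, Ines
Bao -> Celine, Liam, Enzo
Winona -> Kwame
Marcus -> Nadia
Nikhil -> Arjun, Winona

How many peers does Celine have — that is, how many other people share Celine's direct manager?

2

Celine reports to Bao. Bao's other direct reports are Liam, Enzo — 2 peers.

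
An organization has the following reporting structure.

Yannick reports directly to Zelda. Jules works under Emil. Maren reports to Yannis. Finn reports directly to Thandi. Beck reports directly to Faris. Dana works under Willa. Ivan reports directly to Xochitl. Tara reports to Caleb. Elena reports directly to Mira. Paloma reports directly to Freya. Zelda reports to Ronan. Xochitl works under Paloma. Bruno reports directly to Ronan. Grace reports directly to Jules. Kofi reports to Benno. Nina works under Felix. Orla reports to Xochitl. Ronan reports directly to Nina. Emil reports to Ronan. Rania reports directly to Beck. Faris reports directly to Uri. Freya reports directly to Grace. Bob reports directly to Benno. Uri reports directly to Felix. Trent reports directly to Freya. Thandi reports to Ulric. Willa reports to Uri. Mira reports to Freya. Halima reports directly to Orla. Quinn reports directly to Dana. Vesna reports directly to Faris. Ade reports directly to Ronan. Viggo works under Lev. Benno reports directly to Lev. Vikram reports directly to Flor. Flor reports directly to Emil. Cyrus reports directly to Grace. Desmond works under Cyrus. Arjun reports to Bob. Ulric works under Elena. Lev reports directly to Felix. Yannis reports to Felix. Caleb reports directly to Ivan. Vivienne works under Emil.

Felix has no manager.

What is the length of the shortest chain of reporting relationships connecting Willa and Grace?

7

Willa is 2 levels below Felix, and Grace is 5 levels below Felix (their lowest common manager). The shortest path runs up from Willa to Felix and back down to Grace: 2 + 5 = 7 links.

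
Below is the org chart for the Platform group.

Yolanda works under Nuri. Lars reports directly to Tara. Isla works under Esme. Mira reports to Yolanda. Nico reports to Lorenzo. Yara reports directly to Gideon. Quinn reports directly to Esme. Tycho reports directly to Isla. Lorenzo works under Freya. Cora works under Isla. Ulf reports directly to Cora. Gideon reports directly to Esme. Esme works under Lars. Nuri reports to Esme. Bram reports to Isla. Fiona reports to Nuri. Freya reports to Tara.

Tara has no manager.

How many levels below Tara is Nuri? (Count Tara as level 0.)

Chain from Nuri up to Tara: Nuri → Esme → Lars → Tara. That is 3 steps up, so Nuri is 3 levels below Tara.

3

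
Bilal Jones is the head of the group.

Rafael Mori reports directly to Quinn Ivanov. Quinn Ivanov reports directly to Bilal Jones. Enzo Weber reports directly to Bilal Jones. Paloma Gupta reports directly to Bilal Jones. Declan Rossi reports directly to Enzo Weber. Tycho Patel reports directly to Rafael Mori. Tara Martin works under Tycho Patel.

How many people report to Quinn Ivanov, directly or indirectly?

Quinn Ivanov directly manages Rafael Mori. Under Rafael Mori: Tycho Patel, Tara Martin (2). That's 3 in total.

3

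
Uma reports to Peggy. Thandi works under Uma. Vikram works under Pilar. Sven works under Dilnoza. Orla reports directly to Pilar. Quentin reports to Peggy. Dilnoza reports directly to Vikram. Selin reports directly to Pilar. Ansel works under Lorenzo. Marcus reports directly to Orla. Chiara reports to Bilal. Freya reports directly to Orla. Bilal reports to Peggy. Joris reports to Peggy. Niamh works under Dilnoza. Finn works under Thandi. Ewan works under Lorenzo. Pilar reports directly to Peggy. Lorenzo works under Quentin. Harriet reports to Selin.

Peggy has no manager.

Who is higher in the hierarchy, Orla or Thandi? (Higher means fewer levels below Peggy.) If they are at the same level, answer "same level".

Both Orla and Thandi are 2 levels below Peggy.

same level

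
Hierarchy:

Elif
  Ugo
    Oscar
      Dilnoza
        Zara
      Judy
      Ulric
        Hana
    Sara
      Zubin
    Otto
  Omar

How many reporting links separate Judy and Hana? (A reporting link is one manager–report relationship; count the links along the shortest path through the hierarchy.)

Judy is 1 level below Oscar, and Hana is 2 levels below Oscar (their lowest common manager). The shortest path runs up from Judy to Oscar and back down to Hana: 1 + 2 = 3 links.

3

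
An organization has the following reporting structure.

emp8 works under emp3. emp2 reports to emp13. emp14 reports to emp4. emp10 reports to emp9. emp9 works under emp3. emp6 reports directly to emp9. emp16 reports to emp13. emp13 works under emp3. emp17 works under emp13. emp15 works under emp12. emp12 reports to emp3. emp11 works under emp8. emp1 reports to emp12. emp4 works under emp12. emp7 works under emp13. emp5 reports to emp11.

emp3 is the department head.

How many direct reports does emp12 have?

3

emp12 directly manages emp4, emp1, emp15. That is 3 direct reports.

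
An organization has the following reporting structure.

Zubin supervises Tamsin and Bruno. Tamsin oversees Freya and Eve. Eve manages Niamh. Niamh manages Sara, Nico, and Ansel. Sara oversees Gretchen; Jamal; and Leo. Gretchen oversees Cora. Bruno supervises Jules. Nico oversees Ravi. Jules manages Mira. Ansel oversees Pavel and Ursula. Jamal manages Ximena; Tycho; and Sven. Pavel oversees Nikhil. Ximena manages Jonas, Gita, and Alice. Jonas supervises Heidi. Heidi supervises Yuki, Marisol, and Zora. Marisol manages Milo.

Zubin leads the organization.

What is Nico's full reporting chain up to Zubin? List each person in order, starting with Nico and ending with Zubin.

Nico reports to Niamh. Niamh reports to Eve. Eve reports to Tamsin. Tamsin reports to Zubin. Zubin is at the top.

Nico -> Niamh -> Eve -> Tamsin -> Zubin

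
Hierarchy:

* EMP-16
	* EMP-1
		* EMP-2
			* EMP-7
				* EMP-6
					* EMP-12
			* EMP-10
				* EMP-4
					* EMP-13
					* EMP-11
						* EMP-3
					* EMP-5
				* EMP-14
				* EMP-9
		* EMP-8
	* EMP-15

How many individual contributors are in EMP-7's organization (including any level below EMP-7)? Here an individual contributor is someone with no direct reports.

1

The only person in EMP-7's organization with no one reporting to them is EMP-12. That is 1.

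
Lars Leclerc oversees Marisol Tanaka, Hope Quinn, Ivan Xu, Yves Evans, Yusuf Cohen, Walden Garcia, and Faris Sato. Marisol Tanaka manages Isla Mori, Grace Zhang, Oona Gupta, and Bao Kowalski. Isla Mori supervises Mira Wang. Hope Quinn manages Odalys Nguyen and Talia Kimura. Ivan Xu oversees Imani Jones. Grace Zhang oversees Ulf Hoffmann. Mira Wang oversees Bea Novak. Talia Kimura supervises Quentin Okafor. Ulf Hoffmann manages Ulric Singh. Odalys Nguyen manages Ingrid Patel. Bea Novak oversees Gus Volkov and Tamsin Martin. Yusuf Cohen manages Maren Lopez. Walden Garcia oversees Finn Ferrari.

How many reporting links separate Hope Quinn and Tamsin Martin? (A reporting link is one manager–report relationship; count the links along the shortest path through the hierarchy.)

6

Hope Quinn is 1 level below Lars Leclerc, and Tamsin Martin is 5 levels below Lars Leclerc (their lowest common manager). The shortest path runs up from Hope Quinn to Lars Leclerc and back down to Tamsin Martin: 1 + 5 = 6 links.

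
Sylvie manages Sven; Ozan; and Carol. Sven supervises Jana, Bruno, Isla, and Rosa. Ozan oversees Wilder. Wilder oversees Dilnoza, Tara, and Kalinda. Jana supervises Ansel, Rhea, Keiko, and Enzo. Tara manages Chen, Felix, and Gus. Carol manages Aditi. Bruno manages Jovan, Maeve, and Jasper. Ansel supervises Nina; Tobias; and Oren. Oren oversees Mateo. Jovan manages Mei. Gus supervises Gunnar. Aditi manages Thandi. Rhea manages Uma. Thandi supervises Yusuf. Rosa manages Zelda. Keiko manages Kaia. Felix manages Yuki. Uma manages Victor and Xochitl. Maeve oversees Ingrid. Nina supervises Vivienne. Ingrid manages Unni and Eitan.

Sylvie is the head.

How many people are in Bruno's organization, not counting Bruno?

Bruno directly manages Jovan, Maeve, Jasper. Under Jovan: Mei (1). Under Maeve: Ingrid, Eitan, Unni (3). Jasper has no reports. So Bruno's organization is 3 direct reports plus everyone under them: 2 + 4 + 1 = 7.

7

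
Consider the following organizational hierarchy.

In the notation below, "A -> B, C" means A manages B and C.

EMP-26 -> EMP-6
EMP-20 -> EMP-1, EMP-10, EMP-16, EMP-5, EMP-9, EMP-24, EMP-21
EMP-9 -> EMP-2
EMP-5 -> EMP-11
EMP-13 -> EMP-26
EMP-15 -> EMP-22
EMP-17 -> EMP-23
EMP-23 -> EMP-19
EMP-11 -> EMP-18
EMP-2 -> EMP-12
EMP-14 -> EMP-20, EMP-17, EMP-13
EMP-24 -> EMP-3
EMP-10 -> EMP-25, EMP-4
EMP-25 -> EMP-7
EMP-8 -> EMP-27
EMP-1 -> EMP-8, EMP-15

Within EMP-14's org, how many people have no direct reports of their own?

The people in EMP-14's organization with no one reporting to them are EMP-6, EMP-19, EMP-21, EMP-3, EMP-12, EMP-18, EMP-16, EMP-4, EMP-7, EMP-22, EMP-27. That is 11.

11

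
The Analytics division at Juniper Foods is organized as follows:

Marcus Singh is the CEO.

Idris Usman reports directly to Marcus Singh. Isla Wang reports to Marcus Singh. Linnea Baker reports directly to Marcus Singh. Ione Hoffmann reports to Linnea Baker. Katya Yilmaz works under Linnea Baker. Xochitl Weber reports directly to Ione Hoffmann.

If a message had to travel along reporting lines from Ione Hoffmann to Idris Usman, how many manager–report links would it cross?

3

Ione Hoffmann is 2 levels below Marcus Singh, and Idris Usman is 1 level below Marcus Singh (their lowest common manager). The shortest path runs up from Ione Hoffmann to Marcus Singh and back down to Idris Usman: 2 + 1 = 3 links.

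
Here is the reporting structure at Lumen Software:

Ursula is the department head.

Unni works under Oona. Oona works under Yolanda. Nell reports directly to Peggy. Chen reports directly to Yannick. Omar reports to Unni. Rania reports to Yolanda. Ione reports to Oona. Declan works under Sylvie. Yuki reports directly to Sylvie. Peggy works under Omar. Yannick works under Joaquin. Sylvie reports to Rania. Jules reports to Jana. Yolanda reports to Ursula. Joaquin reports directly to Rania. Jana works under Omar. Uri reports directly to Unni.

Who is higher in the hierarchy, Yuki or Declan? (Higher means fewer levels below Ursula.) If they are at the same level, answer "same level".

Both Yuki and Declan are 4 levels below Ursula.

same level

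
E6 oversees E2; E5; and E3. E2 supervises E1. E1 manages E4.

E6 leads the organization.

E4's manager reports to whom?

E4 reports to E1, and E1 reports to E2. So E4's skip-level manager is E2.

E2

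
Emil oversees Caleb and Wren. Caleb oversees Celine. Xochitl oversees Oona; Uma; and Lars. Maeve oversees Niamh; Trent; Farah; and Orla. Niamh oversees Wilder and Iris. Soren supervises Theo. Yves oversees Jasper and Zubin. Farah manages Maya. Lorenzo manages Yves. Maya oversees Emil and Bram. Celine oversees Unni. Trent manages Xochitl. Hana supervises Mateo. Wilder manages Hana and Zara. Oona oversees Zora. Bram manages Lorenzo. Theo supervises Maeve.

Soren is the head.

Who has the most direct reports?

Maeve

Direct-report counts: Soren has 1; Theo has 1; Maeve has 4; Farah has 1; Maya has 2; Bram has 1; Lorenzo has 1; Yves has 2; Emil has 2; Caleb has 1; Celine has 1; Trent has 1; Xochitl has 3; Oona has 1; Niamh has 2; Wilder has 2; Hana has 1. The largest is 4, held by Maeve.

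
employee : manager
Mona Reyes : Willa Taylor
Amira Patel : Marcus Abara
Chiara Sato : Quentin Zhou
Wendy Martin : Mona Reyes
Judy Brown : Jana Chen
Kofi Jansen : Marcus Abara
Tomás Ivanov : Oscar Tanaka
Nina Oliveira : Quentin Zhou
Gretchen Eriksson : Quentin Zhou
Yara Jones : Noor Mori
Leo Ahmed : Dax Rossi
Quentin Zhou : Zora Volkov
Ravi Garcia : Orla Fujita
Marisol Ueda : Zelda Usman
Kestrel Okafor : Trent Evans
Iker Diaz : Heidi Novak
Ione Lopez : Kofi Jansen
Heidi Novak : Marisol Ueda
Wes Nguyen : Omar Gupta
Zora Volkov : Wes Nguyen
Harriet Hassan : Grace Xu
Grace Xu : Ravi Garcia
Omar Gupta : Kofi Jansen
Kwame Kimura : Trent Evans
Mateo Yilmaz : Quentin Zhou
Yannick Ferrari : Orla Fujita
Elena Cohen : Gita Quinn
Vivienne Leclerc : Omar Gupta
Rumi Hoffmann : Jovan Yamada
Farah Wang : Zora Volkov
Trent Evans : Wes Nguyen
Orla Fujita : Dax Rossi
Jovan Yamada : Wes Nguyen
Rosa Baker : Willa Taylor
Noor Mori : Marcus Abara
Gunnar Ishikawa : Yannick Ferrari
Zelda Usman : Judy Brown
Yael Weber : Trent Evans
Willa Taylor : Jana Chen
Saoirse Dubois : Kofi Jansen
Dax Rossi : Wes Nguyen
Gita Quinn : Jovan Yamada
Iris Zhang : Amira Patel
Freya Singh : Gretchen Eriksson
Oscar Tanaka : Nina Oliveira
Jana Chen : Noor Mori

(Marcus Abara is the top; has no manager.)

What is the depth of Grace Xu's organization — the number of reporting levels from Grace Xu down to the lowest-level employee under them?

The longest chain under Grace Xu runs Grace Xu → Harriet Hassan, which is 1 level below Grace Xu.

1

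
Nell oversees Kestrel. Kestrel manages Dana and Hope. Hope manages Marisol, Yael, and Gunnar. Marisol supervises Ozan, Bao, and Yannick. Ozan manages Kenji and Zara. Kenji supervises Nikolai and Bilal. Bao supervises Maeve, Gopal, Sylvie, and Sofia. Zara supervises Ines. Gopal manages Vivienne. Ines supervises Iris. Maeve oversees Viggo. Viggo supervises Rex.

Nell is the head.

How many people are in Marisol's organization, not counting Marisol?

Marisol directly manages Ozan, Bao, Yannick. Under Ozan: Zara, Ines, Iris, Kenji, Bilal, Nikolai (6). Under Bao: Sofia, Sylvie, Maeve, Viggo, Rex, Gopal, Vivienne (7). Yannick has no reports. So Marisol's organization is 3 direct reports plus everyone under them: 7 + 8 + 1 = 16.

16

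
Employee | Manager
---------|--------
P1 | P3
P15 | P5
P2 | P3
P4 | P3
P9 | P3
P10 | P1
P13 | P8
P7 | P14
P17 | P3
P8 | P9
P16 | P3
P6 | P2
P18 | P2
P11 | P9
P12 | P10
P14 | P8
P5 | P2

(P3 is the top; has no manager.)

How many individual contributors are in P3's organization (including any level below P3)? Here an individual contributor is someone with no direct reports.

10

The people in P3's organization with no one reporting to them are P17, P12, P16, P15, P18, P6, P13, P7, P11, P4. That is 10.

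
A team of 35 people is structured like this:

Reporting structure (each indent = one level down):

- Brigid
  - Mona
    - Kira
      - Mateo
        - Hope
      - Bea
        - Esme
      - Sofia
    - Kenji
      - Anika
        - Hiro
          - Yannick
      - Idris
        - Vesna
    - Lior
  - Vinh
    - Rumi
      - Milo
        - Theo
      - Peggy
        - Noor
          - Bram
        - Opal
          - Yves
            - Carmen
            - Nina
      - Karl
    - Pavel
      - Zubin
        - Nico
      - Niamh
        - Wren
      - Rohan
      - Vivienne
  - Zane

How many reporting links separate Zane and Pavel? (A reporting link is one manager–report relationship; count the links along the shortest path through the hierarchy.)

3

Zane is 1 level below Brigid, and Pavel is 2 levels below Brigid (their lowest common manager). The shortest path runs up from Zane to Brigid and back down to Pavel: 1 + 2 = 3 links.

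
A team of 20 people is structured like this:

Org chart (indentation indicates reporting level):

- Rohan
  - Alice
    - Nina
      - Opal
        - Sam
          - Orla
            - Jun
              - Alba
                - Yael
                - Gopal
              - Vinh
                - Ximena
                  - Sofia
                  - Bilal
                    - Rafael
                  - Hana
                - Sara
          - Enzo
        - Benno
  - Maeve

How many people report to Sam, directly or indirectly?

Sam directly manages Orla, Enzo. Under Orla: Jun, Vinh, Sara, Ximena, Hana, Bilal, Rafael, Sofia, Alba, Gopal, Yael (11). Enzo has no reports. So Sam's organization is 2 direct reports plus everyone under them: 12 + 1 = 13.

13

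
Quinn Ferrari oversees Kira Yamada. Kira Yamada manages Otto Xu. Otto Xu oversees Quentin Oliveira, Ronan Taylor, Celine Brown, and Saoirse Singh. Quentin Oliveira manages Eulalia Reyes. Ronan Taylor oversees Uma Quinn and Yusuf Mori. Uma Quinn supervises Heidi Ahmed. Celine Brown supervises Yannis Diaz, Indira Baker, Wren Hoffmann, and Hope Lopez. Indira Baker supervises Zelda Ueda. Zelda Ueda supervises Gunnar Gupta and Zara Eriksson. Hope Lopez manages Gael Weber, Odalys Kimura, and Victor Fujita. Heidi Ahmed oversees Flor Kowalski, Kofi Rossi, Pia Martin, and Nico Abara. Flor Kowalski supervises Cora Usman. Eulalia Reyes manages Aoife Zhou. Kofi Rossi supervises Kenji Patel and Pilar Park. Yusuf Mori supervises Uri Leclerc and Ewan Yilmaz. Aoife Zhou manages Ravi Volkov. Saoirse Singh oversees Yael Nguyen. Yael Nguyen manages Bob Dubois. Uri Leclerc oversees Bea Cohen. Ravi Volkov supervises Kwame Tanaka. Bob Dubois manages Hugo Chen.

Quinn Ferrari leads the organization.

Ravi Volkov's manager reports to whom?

Ravi Volkov reports to Aoife Zhou, and Aoife Zhou reports to Eulalia Reyes. So Ravi Volkov's skip-level manager is Eulalia Reyes.

Eulalia Reyes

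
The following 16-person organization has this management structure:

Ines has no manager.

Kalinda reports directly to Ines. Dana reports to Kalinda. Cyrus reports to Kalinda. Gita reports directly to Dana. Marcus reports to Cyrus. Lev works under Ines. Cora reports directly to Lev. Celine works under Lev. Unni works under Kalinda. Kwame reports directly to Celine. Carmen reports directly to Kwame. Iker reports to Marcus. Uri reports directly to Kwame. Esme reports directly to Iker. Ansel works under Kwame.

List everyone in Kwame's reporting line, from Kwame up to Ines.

Kwame -> Celine -> Lev -> Ines

Kwame reports to Celine. Celine reports to Lev. Lev reports to Ines. Ines is at the top.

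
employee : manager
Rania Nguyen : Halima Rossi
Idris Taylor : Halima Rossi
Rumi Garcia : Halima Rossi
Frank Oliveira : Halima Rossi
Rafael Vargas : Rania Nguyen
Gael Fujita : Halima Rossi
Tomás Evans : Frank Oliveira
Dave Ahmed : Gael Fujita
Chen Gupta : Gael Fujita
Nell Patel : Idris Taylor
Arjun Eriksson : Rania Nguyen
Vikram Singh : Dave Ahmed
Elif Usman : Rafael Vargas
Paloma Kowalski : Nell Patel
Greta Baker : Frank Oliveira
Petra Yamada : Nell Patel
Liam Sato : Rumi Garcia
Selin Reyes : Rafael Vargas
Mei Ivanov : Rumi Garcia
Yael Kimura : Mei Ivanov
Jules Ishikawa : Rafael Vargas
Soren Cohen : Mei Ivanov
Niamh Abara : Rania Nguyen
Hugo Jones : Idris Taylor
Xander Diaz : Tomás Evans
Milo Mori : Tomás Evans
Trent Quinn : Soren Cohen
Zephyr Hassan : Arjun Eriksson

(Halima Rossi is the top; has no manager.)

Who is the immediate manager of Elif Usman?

Rafael Vargas

Elif Usman reports directly to Rafael Vargas.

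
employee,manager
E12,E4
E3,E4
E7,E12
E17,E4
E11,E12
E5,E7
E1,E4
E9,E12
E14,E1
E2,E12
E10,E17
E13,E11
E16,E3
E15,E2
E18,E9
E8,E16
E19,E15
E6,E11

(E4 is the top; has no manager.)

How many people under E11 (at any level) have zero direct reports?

The people in E11's organization with no one reporting to them are E6, E13. That is 2.

2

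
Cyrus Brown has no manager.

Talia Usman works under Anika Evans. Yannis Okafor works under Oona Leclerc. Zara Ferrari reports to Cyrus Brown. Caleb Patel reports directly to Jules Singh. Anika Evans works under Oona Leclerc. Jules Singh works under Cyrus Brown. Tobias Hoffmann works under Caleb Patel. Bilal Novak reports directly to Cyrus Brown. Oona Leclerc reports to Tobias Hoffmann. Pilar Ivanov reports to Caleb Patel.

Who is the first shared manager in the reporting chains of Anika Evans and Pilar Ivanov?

Caleb Patel

Anika Evans's chain of managers is Oona Leclerc, Tobias Hoffmann, Caleb Patel, Jules Singh, Cyrus Brown. Pilar Ivanov's chain of managers is Caleb Patel, Jules Singh, Cyrus Brown. The first manager that appears in both chains is Caleb Patel.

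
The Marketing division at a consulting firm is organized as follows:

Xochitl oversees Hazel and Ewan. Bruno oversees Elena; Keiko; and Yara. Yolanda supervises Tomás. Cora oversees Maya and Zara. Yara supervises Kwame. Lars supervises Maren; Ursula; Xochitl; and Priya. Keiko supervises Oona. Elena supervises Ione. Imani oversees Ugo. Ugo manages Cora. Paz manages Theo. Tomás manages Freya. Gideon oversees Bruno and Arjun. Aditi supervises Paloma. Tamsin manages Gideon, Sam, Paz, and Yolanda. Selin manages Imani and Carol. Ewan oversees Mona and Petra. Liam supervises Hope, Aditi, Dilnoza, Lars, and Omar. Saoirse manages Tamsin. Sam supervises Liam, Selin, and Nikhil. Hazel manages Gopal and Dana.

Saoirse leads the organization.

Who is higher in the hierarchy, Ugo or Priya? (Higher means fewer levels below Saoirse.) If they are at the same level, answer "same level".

same level

Both Ugo and Priya are 5 levels below Saoirse.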